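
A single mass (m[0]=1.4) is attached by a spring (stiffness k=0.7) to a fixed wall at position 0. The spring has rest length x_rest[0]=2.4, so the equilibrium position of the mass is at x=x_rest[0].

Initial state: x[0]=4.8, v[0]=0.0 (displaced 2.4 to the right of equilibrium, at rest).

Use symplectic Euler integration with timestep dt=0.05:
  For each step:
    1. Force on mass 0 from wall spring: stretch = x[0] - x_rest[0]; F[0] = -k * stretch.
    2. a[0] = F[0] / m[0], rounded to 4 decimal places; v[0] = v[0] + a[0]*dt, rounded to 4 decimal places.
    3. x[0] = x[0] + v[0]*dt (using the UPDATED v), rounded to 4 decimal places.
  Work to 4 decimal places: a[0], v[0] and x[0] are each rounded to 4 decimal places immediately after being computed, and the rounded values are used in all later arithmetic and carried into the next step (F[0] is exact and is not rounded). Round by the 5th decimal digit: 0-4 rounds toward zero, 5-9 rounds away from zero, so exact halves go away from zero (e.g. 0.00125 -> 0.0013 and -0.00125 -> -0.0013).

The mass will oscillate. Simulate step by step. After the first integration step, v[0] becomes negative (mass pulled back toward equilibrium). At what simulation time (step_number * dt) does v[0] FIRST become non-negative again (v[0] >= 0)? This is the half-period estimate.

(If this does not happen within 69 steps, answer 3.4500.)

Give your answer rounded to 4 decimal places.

Step 0: x=[4.8000] v=[0.0000]
Step 1: x=[4.7970] v=[-0.0600]
Step 2: x=[4.7910] v=[-0.1199]
Step 3: x=[4.7820] v=[-0.1797]
Step 4: x=[4.7700] v=[-0.2393]
Step 5: x=[4.7551] v=[-0.2986]
Step 6: x=[4.7372] v=[-0.3575]
Step 7: x=[4.7164] v=[-0.4159]
Step 8: x=[4.6927] v=[-0.4738]
Step 9: x=[4.6661] v=[-0.5311]
Step 10: x=[4.6367] v=[-0.5878]
Step 11: x=[4.6045] v=[-0.6437]
Step 12: x=[4.5696] v=[-0.6988]
Step 13: x=[4.5320] v=[-0.7530]
Step 14: x=[4.4917] v=[-0.8063]
Step 15: x=[4.4488] v=[-0.8586]
Step 16: x=[4.4033] v=[-0.9098]
Step 17: x=[4.3553] v=[-0.9599]
Step 18: x=[4.3049] v=[-1.0088]
Step 19: x=[4.2521] v=[-1.0564]
Step 20: x=[4.1970] v=[-1.1027]
Step 21: x=[4.1396] v=[-1.1476]
Step 22: x=[4.0800] v=[-1.1911]
Step 23: x=[4.0183] v=[-1.2331]
Step 24: x=[3.9546] v=[-1.2736]
Step 25: x=[3.8890] v=[-1.3125]
Step 26: x=[3.8215] v=[-1.3497]
Step 27: x=[3.7522] v=[-1.3852]
Step 28: x=[3.6813] v=[-1.4190]
Step 29: x=[3.6088] v=[-1.4510]
Step 30: x=[3.5347] v=[-1.4812]
Step 31: x=[3.4592] v=[-1.5096]
Step 32: x=[3.3824] v=[-1.5361]
Step 33: x=[3.3044] v=[-1.5607]
Step 34: x=[3.2252] v=[-1.5833]
Step 35: x=[3.1450] v=[-1.6039]
Step 36: x=[3.0639] v=[-1.6225]
Step 37: x=[2.9819] v=[-1.6391]
Step 38: x=[2.8992] v=[-1.6537]
Step 39: x=[2.8159] v=[-1.6662]
Step 40: x=[2.7321] v=[-1.6766]
Step 41: x=[2.6479] v=[-1.6849]
Step 42: x=[2.5633] v=[-1.6911]
Step 43: x=[2.4785] v=[-1.6952]
Step 44: x=[2.3936] v=[-1.6972]
Step 45: x=[2.3088] v=[-1.6970]
Step 46: x=[2.2241] v=[-1.6947]
Step 47: x=[2.1396] v=[-1.6903]
Step 48: x=[2.0554] v=[-1.6838]
Step 49: x=[1.9716] v=[-1.6752]
Step 50: x=[1.8884] v=[-1.6645]
Step 51: x=[1.8058] v=[-1.6517]
Step 52: x=[1.7240] v=[-1.6368]
Step 53: x=[1.6430] v=[-1.6199]
Step 54: x=[1.5630] v=[-1.6010]
Step 55: x=[1.4840] v=[-1.5801]
Step 56: x=[1.4061] v=[-1.5572]
Step 57: x=[1.3295] v=[-1.5324]
Step 58: x=[1.2542] v=[-1.5056]
Step 59: x=[1.1804] v=[-1.4770]
Step 60: x=[1.1081] v=[-1.4465]
Step 61: x=[1.0374] v=[-1.4142]
Step 62: x=[0.9684] v=[-1.3801]
Step 63: x=[0.9012] v=[-1.3443]
Step 64: x=[0.8359] v=[-1.3068]
Step 65: x=[0.7725] v=[-1.2677]
Step 66: x=[0.7112] v=[-1.2270]
Step 67: x=[0.6520] v=[-1.1848]
Step 68: x=[0.5949] v=[-1.1411]
Step 69: x=[0.5401] v=[-1.0960]
v[0] did not become non-negative within 69 steps; using fallback time=3.4500

Answer: 3.4500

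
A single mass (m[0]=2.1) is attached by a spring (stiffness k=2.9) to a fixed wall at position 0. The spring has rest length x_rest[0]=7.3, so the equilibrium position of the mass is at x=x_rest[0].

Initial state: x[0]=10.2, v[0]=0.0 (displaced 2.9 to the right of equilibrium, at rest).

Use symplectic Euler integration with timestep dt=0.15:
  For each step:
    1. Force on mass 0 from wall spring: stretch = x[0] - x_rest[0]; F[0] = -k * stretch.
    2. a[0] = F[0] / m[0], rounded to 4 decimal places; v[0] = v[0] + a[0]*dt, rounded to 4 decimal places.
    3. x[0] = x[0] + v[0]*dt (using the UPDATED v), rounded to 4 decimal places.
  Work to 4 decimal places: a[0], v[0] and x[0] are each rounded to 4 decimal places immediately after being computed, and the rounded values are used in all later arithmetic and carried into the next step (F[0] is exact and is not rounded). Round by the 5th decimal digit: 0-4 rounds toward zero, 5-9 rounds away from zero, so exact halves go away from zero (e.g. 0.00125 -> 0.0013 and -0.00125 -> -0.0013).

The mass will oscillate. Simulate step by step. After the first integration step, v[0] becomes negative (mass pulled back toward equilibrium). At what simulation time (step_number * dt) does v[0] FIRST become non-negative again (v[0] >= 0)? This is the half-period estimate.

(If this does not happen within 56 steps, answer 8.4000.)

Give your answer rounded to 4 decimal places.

Step 0: x=[10.2000] v=[0.0000]
Step 1: x=[10.1099] v=[-0.6007]
Step 2: x=[9.9325] v=[-1.1827]
Step 3: x=[9.6733] v=[-1.7280]
Step 4: x=[9.3404] v=[-2.2196]
Step 5: x=[8.9441] v=[-2.6423]
Step 6: x=[8.4967] v=[-2.9829]
Step 7: x=[8.0121] v=[-3.2308]
Step 8: x=[7.5054] v=[-3.3783]
Step 9: x=[6.9923] v=[-3.4208]
Step 10: x=[6.4887] v=[-3.3571]
Step 11: x=[6.0104] v=[-3.1890]
Step 12: x=[5.5721] v=[-2.9219]
Step 13: x=[5.1875] v=[-2.5640]
Step 14: x=[4.8685] v=[-2.1264]
Step 15: x=[4.6251] v=[-1.6227]
Step 16: x=[4.4648] v=[-1.0686]
Step 17: x=[4.3926] v=[-0.4813]
Step 18: x=[4.4108] v=[0.1210]
First v>=0 after going negative at step 18, time=2.7000

Answer: 2.7000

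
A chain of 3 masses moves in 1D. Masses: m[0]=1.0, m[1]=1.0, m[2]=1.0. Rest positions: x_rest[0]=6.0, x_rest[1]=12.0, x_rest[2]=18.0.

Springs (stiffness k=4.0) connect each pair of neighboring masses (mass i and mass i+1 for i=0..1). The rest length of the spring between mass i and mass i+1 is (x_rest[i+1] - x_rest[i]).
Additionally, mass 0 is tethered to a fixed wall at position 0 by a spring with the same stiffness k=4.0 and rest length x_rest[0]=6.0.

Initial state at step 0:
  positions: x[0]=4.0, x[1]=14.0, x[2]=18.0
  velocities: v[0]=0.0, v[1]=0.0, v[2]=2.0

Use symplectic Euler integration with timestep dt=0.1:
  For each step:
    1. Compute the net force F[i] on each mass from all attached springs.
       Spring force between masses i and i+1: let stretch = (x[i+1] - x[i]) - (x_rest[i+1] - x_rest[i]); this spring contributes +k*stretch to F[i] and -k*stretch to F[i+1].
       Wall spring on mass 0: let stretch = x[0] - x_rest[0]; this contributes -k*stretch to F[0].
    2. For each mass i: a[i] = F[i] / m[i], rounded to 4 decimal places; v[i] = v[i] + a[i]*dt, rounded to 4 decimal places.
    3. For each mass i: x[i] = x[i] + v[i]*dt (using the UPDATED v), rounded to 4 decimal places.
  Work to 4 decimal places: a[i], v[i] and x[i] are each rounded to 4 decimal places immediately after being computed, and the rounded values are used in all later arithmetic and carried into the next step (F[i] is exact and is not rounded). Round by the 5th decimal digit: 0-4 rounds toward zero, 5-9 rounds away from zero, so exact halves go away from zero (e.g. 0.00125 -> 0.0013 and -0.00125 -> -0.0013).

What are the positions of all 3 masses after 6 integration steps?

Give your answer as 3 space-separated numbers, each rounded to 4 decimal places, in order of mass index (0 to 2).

Answer: 7.3209 11.0996 19.8777

Derivation:
Step 0: x=[4.0000 14.0000 18.0000] v=[0.0000 0.0000 2.0000]
Step 1: x=[4.2400 13.7600 18.2800] v=[2.4000 -2.4000 2.8000]
Step 2: x=[4.6912 13.3200 18.6192] v=[4.5120 -4.4000 3.3920]
Step 3: x=[5.2999 12.7468 18.9864] v=[6.0870 -5.7318 3.6723]
Step 4: x=[5.9945 12.1253 19.3441] v=[6.9458 -6.2147 3.5765]
Step 5: x=[6.6945 11.5474 19.6530] v=[7.0003 -5.7795 3.0890]
Step 6: x=[7.3209 11.0996 19.8777] v=[6.2637 -4.4784 2.2468]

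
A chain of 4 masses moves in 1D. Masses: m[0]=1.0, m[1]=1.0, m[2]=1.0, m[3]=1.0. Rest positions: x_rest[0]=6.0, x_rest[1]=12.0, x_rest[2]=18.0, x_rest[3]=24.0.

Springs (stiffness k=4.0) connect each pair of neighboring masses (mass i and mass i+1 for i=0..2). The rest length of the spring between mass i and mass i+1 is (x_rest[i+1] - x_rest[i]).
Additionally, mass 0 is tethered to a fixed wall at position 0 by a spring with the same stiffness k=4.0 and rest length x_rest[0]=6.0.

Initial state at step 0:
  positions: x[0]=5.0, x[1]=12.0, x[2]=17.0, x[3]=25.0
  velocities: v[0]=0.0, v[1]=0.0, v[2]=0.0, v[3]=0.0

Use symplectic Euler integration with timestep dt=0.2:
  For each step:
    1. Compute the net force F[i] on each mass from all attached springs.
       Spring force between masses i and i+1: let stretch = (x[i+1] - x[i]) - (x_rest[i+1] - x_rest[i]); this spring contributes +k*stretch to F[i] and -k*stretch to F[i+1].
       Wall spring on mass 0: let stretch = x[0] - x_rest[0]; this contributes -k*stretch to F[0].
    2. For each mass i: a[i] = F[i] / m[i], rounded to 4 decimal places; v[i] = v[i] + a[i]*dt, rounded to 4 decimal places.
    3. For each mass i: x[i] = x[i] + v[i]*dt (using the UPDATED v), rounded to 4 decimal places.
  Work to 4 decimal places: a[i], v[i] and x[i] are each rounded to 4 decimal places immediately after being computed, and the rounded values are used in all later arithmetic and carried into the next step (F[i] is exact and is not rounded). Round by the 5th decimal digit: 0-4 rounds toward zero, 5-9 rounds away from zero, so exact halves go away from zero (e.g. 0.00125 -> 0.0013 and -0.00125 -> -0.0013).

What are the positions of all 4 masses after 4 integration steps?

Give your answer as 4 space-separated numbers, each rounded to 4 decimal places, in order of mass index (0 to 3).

Answer: 6.4483 11.3617 18.8582 23.3221

Derivation:
Step 0: x=[5.0000 12.0000 17.0000 25.0000] v=[0.0000 0.0000 0.0000 0.0000]
Step 1: x=[5.3200 11.6800 17.4800 24.6800] v=[1.6000 -1.6000 2.4000 -1.6000]
Step 2: x=[5.8064 11.2704 18.1840 24.1680] v=[2.4320 -2.0480 3.5200 -2.5600]
Step 3: x=[6.2380 11.0927 18.7393 23.6586] v=[2.1581 -0.8883 2.7763 -2.5472]
Step 4: x=[6.4483 11.3617 18.8582 23.3221] v=[1.0515 1.3452 0.5945 -1.6826]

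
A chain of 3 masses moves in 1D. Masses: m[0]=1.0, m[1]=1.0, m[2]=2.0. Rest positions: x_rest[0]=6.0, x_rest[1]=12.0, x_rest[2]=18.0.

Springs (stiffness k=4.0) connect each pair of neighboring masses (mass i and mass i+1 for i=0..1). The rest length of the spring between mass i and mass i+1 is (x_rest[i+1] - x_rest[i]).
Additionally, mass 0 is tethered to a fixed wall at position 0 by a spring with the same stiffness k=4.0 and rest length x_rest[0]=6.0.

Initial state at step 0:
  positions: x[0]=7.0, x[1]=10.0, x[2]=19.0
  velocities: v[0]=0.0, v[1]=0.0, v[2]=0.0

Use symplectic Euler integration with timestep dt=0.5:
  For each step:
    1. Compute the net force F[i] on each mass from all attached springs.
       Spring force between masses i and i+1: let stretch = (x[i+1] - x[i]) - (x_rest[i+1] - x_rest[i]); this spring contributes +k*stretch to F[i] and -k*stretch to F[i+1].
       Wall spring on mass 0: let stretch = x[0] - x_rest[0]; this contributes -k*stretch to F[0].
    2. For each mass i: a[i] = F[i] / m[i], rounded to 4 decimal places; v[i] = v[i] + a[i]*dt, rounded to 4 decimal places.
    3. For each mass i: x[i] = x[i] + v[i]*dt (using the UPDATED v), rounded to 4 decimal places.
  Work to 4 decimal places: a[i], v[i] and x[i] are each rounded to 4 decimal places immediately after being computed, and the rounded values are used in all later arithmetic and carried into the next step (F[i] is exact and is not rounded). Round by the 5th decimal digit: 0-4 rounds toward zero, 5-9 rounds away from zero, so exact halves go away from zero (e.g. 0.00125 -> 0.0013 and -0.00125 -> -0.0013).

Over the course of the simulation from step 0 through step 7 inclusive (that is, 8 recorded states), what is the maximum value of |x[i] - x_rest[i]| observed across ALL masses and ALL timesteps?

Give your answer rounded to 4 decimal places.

Step 0: x=[7.0000 10.0000 19.0000] v=[0.0000 0.0000 0.0000]
Step 1: x=[3.0000 16.0000 17.5000] v=[-8.0000 12.0000 -3.0000]
Step 2: x=[9.0000 10.5000 18.2500] v=[12.0000 -11.0000 1.5000]
Step 3: x=[7.5000 11.2500 18.1250] v=[-3.0000 1.5000 -0.2500]
Step 4: x=[2.2500 15.1250 17.5625] v=[-10.5000 7.7500 -1.1250]
Step 5: x=[7.6250 8.5625 18.7813] v=[10.7500 -13.1250 2.4375]
Step 6: x=[6.3125 11.2813 17.8907] v=[-2.6250 5.4376 -1.7813]
Step 7: x=[3.6563 15.6407 16.6954] v=[-5.3124 8.7188 -2.3907]
Max displacement = 4.0000

Answer: 4.0000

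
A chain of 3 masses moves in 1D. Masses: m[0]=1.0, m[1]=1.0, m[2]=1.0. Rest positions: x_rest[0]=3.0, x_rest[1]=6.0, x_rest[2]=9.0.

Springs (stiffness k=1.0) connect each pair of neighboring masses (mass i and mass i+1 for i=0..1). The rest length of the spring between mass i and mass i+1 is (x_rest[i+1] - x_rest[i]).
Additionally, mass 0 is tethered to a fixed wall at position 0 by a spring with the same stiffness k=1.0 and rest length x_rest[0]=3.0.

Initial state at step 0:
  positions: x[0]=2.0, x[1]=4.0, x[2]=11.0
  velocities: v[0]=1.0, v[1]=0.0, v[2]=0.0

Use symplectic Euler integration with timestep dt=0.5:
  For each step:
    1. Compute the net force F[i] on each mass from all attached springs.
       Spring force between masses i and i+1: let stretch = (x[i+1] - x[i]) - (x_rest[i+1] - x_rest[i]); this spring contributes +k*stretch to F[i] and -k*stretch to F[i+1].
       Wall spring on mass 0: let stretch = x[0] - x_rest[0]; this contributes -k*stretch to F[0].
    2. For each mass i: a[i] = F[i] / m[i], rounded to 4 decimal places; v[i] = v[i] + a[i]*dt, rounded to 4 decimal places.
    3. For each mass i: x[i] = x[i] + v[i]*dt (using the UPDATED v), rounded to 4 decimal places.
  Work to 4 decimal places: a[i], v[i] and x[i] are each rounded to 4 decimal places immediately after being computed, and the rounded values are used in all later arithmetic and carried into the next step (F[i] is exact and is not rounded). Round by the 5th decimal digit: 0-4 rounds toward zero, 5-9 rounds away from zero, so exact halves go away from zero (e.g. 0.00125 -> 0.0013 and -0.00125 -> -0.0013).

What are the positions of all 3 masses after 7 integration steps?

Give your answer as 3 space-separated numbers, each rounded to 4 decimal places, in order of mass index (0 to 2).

Step 0: x=[2.0000 4.0000 11.0000] v=[1.0000 0.0000 0.0000]
Step 1: x=[2.5000 5.2500 10.0000] v=[1.0000 2.5000 -2.0000]
Step 2: x=[3.0625 7.0000 8.5625] v=[1.1250 3.5000 -2.8750]
Step 3: x=[3.8438 8.1563 7.4844] v=[1.5625 2.3125 -2.1563]
Step 4: x=[4.7423 8.0665 7.3242] v=[1.7969 -0.1797 -0.3204]
Step 5: x=[5.2863 6.9600 8.0996] v=[1.0879 -2.2130 1.5508]
Step 6: x=[4.9271 5.7200 9.3401] v=[-0.7184 -2.4801 2.4810]
Step 7: x=[3.5344 5.1868 10.4256] v=[-2.7855 -1.0665 2.1710]

Answer: 3.5344 5.1868 10.4256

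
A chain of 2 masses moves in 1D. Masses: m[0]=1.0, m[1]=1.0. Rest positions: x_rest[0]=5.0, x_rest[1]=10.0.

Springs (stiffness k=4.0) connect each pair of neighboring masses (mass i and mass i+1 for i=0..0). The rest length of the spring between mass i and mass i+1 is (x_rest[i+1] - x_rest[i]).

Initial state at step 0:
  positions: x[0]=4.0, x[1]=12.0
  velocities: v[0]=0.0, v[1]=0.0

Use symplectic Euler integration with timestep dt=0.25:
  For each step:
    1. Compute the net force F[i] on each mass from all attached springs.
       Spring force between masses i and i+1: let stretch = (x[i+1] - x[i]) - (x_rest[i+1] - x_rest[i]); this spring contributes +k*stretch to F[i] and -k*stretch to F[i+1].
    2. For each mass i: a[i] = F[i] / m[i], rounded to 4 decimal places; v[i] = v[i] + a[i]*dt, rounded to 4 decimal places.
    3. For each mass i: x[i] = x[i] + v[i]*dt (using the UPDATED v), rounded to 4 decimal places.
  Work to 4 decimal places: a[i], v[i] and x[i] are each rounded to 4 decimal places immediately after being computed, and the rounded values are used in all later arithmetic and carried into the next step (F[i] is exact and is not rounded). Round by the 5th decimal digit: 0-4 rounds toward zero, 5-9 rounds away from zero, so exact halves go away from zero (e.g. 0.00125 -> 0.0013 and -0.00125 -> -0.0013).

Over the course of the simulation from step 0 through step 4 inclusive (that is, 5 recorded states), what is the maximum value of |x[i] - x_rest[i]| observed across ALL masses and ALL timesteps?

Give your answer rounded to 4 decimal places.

Step 0: x=[4.0000 12.0000] v=[0.0000 0.0000]
Step 1: x=[4.7500 11.2500] v=[3.0000 -3.0000]
Step 2: x=[5.8750 10.1250] v=[4.5000 -4.5000]
Step 3: x=[6.8125 9.1875] v=[3.7500 -3.7500]
Step 4: x=[7.0938 8.9063] v=[1.1250 -1.1250]
Max displacement = 2.0938

Answer: 2.0938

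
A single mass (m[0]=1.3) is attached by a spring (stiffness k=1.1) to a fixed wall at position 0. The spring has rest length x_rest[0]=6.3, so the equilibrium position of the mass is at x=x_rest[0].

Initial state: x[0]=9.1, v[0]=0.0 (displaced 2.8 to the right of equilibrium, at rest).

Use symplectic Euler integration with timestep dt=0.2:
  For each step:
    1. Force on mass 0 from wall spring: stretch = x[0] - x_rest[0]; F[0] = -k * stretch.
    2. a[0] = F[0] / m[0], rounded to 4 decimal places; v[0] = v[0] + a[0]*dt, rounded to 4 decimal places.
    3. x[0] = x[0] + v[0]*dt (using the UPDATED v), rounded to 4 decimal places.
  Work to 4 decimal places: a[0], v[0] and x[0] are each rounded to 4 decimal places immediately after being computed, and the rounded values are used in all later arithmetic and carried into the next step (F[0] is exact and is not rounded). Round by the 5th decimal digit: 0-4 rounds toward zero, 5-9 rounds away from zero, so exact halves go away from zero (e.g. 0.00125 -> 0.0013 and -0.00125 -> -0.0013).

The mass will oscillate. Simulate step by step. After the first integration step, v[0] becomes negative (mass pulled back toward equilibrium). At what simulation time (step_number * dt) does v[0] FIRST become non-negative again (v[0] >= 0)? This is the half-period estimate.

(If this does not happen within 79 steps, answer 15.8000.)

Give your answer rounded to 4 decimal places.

Answer: 3.6000

Derivation:
Step 0: x=[9.1000] v=[0.0000]
Step 1: x=[9.0052] v=[-0.4738]
Step 2: x=[8.8189] v=[-0.9316]
Step 3: x=[8.5473] v=[-1.3579]
Step 4: x=[8.1997] v=[-1.7382]
Step 5: x=[7.7878] v=[-2.0597]
Step 6: x=[7.3255] v=[-2.3115]
Step 7: x=[6.8285] v=[-2.4850]
Step 8: x=[6.3136] v=[-2.5744]
Step 9: x=[5.7983] v=[-2.5767]
Step 10: x=[5.2999] v=[-2.4918]
Step 11: x=[4.8354] v=[-2.3226]
Step 12: x=[4.4205] v=[-2.0747]
Step 13: x=[4.0692] v=[-1.7566]
Step 14: x=[3.7934] v=[-1.3791]
Step 15: x=[3.6024] v=[-0.9549]
Step 16: x=[3.5027] v=[-0.4984]
Step 17: x=[3.4977] v=[-0.0250]
Step 18: x=[3.5875] v=[0.4492]
First v>=0 after going negative at step 18, time=3.6000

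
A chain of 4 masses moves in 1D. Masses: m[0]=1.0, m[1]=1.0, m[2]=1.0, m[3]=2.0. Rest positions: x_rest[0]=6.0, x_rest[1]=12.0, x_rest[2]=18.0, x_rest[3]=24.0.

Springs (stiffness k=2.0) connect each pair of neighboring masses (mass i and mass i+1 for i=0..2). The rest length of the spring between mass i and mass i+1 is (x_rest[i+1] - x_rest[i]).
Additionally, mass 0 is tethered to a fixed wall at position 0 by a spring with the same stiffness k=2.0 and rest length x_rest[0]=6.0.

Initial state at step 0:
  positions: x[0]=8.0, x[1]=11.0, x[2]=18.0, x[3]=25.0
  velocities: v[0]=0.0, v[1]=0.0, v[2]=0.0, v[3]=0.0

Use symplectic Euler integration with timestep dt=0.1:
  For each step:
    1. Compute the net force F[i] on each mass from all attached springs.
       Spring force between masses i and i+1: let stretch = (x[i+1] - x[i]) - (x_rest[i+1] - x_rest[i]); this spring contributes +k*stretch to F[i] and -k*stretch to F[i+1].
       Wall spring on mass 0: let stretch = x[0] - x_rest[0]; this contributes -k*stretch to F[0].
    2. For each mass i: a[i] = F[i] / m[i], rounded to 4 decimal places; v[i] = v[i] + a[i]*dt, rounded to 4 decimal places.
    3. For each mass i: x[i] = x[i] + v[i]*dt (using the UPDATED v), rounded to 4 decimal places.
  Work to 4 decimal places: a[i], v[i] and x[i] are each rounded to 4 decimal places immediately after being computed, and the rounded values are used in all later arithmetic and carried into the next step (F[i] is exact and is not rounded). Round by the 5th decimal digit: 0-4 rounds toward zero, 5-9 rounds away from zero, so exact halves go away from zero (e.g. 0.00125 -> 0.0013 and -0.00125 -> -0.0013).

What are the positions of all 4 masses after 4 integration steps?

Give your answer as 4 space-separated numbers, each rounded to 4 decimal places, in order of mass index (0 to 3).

Step 0: x=[8.0000 11.0000 18.0000 25.0000] v=[0.0000 0.0000 0.0000 0.0000]
Step 1: x=[7.9000 11.0800 18.0000 24.9900] v=[-1.0000 0.8000 0.0000 -0.1000]
Step 2: x=[7.7056 11.2348 18.0014 24.9701] v=[-1.9440 1.5480 0.0140 -0.1990]
Step 3: x=[7.4277 11.4544 18.0068 24.9405] v=[-2.7793 2.1955 0.0544 -0.2959]
Step 4: x=[7.0818 11.7245 18.0199 24.9016] v=[-3.4595 2.7006 0.1307 -0.3893]

Answer: 7.0818 11.7245 18.0199 24.9016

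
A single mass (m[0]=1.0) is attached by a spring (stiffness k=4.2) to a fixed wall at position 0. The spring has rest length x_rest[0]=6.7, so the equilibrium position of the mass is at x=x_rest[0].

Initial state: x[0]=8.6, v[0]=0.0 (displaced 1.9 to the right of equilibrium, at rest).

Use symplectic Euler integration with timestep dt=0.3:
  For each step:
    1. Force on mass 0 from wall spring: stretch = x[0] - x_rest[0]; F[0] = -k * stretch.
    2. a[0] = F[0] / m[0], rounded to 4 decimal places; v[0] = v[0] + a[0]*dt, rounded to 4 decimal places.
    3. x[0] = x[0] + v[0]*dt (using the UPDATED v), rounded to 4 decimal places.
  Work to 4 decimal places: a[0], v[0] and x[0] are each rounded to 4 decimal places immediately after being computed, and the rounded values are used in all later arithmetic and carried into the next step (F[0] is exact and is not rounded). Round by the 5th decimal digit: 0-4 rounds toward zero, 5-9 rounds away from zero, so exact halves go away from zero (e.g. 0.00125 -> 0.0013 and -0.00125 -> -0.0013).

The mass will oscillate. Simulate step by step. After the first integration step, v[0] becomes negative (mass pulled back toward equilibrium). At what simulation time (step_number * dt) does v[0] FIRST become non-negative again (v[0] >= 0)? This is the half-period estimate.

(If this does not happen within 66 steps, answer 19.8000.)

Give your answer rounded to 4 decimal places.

Step 0: x=[8.6000] v=[0.0000]
Step 1: x=[7.8818] v=[-2.3940]
Step 2: x=[6.7169] v=[-3.8831]
Step 3: x=[5.5456] v=[-3.9044]
Step 4: x=[4.8106] v=[-2.4499]
Step 5: x=[4.7898] v=[-0.0693]
Step 6: x=[5.4911] v=[2.3375]
First v>=0 after going negative at step 6, time=1.8000

Answer: 1.8000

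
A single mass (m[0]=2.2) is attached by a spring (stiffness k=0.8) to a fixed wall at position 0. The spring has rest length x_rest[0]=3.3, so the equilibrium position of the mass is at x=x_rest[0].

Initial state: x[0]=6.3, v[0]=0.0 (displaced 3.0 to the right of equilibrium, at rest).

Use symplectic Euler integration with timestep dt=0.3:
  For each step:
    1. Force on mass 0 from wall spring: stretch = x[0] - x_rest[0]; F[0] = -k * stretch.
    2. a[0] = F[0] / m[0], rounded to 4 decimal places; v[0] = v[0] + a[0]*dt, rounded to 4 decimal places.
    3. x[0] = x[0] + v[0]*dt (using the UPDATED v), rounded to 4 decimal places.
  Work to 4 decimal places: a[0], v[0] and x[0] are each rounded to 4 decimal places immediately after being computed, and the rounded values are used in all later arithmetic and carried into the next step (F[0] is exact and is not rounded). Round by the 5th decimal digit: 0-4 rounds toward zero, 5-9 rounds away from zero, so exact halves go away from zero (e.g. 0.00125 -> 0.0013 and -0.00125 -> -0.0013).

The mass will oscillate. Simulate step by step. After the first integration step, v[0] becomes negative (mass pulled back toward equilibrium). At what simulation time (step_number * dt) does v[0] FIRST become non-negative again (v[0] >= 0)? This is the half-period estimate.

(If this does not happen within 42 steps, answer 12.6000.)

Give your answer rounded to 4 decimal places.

Answer: 5.4000

Derivation:
Step 0: x=[6.3000] v=[0.0000]
Step 1: x=[6.2018] v=[-0.3273]
Step 2: x=[6.0086] v=[-0.6439]
Step 3: x=[5.7268] v=[-0.9394]
Step 4: x=[5.3655] v=[-1.2042]
Step 5: x=[4.9367] v=[-1.4295]
Step 6: x=[4.4543] v=[-1.6081]
Step 7: x=[3.9341] v=[-1.7340]
Step 8: x=[3.3931] v=[-1.8032]
Step 9: x=[2.8491] v=[-1.8134]
Step 10: x=[2.3198] v=[-1.7642]
Step 11: x=[1.8226] v=[-1.6573]
Step 12: x=[1.3738] v=[-1.4961]
Step 13: x=[0.9880] v=[-1.2860]
Step 14: x=[0.6779] v=[-1.0338]
Step 15: x=[0.4536] v=[-0.7478]
Step 16: x=[0.3224] v=[-0.4373]
Step 17: x=[0.2887] v=[-0.1125]
Step 18: x=[0.3535] v=[0.2160]
First v>=0 after going negative at step 18, time=5.4000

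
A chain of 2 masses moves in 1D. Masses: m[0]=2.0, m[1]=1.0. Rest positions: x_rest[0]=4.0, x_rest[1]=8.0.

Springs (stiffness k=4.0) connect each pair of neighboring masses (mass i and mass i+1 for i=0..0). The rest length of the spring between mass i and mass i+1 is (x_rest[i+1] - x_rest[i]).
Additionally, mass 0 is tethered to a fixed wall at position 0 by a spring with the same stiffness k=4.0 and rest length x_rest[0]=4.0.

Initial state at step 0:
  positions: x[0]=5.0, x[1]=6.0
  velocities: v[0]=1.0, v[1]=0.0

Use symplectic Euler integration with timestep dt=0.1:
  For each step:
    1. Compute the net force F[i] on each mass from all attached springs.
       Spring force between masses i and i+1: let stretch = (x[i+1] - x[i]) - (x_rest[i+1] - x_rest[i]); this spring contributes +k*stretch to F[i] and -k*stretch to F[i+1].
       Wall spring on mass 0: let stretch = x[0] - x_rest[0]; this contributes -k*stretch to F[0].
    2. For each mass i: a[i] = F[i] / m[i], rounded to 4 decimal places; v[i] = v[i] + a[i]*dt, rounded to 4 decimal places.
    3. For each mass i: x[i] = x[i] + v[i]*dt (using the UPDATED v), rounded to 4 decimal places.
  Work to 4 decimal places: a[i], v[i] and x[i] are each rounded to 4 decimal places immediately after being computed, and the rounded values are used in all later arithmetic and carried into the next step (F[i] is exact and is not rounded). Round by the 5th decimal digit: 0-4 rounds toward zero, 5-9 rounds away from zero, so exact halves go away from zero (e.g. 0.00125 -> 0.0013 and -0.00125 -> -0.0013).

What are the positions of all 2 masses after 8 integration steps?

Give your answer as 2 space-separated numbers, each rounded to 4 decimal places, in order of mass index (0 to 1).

Step 0: x=[5.0000 6.0000] v=[1.0000 0.0000]
Step 1: x=[5.0200 6.1200] v=[0.2000 1.2000]
Step 2: x=[4.9616 6.3560] v=[-0.5840 2.3600]
Step 3: x=[4.8319 6.6962] v=[-1.2974 3.4022]
Step 4: x=[4.6428 7.1219] v=[-1.8909 4.2565]
Step 5: x=[4.4104 7.6084] v=[-2.3236 4.8649]
Step 6: x=[4.1538 8.1270] v=[-2.5661 5.1857]
Step 7: x=[3.8936 8.6466] v=[-2.6022 5.1964]
Step 8: x=[3.6506 9.1361] v=[-2.4303 4.8952]

Answer: 3.6506 9.1361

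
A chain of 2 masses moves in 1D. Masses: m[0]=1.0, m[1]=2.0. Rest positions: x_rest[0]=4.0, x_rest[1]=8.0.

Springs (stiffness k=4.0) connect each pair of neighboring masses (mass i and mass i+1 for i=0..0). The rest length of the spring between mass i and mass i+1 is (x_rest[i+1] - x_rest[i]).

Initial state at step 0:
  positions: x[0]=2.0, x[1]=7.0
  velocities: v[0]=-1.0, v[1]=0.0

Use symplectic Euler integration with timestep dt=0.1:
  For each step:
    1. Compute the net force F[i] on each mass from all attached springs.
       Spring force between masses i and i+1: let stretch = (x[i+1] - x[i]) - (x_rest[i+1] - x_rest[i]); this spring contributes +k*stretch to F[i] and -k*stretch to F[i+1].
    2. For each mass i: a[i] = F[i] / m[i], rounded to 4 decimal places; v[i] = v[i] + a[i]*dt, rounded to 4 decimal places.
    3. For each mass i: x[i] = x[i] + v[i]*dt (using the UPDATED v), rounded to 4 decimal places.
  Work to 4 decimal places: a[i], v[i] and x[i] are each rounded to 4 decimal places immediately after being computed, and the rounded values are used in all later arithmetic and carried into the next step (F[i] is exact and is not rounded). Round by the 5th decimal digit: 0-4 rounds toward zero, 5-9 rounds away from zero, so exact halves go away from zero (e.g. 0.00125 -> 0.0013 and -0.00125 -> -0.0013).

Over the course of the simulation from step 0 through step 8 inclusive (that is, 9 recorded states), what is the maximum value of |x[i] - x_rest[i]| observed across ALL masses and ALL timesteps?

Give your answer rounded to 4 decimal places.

Answer: 2.0784

Derivation:
Step 0: x=[2.0000 7.0000] v=[-1.0000 0.0000]
Step 1: x=[1.9400 6.9800] v=[-0.6000 -0.2000]
Step 2: x=[1.9216 6.9392] v=[-0.1840 -0.4080]
Step 3: x=[1.9439 6.8781] v=[0.2230 -0.6115]
Step 4: x=[2.0036 6.7983] v=[0.5967 -0.7983]
Step 5: x=[2.0951 6.7026] v=[0.9146 -0.9572]
Step 6: x=[2.2109 6.5947] v=[1.1576 -1.0787]
Step 7: x=[2.3420 6.4792] v=[1.3111 -1.1555]
Step 8: x=[2.4786 6.3609] v=[1.3660 -1.1829]
Max displacement = 2.0784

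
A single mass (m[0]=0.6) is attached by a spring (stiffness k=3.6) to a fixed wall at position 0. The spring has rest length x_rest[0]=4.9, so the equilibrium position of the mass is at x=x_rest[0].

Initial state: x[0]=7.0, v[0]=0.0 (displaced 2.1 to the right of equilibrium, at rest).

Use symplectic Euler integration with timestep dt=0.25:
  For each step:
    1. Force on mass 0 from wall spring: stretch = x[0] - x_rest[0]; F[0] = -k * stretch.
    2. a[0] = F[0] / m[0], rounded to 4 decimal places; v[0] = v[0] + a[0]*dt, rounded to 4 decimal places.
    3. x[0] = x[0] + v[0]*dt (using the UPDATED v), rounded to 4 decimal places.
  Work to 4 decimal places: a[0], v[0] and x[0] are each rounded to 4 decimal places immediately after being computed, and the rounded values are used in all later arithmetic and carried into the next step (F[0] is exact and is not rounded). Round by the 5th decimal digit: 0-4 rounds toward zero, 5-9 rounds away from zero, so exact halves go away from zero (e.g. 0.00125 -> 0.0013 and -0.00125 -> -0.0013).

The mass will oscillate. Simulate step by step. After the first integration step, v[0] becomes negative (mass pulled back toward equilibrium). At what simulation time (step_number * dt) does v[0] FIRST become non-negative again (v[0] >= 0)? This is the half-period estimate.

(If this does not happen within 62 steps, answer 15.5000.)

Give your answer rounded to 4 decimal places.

Step 0: x=[7.0000] v=[0.0000]
Step 1: x=[6.2125] v=[-3.1500]
Step 2: x=[4.9328] v=[-5.1188]
Step 3: x=[3.6408] v=[-5.1680]
Step 4: x=[2.8210] v=[-3.2792]
Step 5: x=[2.7808] v=[-0.1607]
Step 6: x=[3.5353] v=[3.0181]
First v>=0 after going negative at step 6, time=1.5000

Answer: 1.5000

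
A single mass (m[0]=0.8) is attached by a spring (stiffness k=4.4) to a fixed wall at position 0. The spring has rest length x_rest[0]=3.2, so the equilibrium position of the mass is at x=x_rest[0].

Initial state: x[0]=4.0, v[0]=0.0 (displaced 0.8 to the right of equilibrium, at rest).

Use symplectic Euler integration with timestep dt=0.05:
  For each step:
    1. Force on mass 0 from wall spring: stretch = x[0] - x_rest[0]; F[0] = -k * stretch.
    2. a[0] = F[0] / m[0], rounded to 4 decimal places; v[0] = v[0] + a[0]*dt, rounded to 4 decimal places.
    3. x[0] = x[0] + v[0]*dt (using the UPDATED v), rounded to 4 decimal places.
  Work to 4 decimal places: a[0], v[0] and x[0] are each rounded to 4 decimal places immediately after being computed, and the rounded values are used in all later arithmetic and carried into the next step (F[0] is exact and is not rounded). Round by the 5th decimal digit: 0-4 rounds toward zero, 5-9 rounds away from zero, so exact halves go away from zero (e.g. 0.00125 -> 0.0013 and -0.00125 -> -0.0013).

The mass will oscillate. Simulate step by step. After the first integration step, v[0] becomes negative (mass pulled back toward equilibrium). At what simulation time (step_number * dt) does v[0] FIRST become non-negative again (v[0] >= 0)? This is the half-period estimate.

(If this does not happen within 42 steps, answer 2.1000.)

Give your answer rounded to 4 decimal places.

Step 0: x=[4.0000] v=[0.0000]
Step 1: x=[3.9890] v=[-0.2200]
Step 2: x=[3.9672] v=[-0.4370]
Step 3: x=[3.9348] v=[-0.6480]
Step 4: x=[3.8923] v=[-0.8501]
Step 5: x=[3.8403] v=[-1.0405]
Step 6: x=[3.7795] v=[-1.2166]
Step 7: x=[3.7107] v=[-1.3760]
Step 8: x=[3.6349] v=[-1.5164]
Step 9: x=[3.5531] v=[-1.6360]
Step 10: x=[3.4664] v=[-1.7331]
Step 11: x=[3.3761] v=[-1.8064]
Step 12: x=[3.2834] v=[-1.8548]
Step 13: x=[3.1895] v=[-1.8777]
Step 14: x=[3.0958] v=[-1.8748]
Step 15: x=[3.0035] v=[-1.8461]
Step 16: x=[2.9139] v=[-1.7921]
Step 17: x=[2.8282] v=[-1.7134]
Step 18: x=[2.7476] v=[-1.6112]
Step 19: x=[2.6733] v=[-1.4868]
Step 20: x=[2.6062] v=[-1.3420]
Step 21: x=[2.5473] v=[-1.1787]
Step 22: x=[2.4973] v=[-0.9992]
Step 23: x=[2.4570] v=[-0.8060]
Step 24: x=[2.4269] v=[-0.6017]
Step 25: x=[2.4074] v=[-0.3891]
Step 26: x=[2.3988] v=[-0.1711]
Step 27: x=[2.4013] v=[0.0492]
First v>=0 after going negative at step 27, time=1.3500

Answer: 1.3500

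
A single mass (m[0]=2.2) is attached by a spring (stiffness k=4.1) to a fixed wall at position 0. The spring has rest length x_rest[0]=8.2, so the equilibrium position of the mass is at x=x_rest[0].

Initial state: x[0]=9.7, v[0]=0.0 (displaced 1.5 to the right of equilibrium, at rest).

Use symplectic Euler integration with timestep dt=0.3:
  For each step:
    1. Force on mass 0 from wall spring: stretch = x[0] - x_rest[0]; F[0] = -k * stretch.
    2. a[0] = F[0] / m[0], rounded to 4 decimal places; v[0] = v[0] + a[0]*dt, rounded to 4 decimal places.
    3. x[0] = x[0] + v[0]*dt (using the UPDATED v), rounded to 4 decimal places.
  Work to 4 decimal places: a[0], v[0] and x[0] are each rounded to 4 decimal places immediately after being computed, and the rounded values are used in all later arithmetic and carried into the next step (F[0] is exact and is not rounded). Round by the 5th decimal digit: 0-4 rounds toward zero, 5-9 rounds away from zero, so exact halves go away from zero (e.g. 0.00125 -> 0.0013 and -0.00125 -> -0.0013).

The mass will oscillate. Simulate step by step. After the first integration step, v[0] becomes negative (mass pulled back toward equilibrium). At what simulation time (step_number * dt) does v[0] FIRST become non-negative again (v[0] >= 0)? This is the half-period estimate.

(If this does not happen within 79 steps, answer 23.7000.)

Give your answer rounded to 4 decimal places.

Answer: 2.4000

Derivation:
Step 0: x=[9.7000] v=[0.0000]
Step 1: x=[9.4484] v=[-0.8387]
Step 2: x=[8.9874] v=[-1.5367]
Step 3: x=[8.3943] v=[-1.9769]
Step 4: x=[7.7687] v=[-2.0855]
Step 5: x=[7.2154] v=[-1.8444]
Step 6: x=[6.8272] v=[-1.2939]
Step 7: x=[6.6693] v=[-0.5264]
Step 8: x=[6.7681] v=[0.3294]
First v>=0 after going negative at step 8, time=2.4000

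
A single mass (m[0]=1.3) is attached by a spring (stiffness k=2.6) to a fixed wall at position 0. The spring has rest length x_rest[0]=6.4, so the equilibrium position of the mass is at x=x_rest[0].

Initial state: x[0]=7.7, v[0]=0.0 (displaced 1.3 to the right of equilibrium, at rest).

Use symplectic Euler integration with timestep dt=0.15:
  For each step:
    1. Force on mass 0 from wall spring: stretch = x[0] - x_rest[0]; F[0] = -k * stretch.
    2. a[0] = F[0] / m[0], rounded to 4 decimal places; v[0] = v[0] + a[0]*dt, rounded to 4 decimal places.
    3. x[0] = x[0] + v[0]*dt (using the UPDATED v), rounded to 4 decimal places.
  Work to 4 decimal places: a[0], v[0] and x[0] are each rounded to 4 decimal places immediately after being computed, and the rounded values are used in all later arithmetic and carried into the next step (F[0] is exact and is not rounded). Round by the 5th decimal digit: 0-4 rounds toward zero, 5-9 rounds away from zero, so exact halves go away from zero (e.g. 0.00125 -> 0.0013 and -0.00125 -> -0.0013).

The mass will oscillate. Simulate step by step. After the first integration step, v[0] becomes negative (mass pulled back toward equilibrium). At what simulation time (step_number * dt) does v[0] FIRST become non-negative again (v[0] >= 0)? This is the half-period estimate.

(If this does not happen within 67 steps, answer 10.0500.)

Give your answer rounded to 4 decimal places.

Step 0: x=[7.7000] v=[0.0000]
Step 1: x=[7.6415] v=[-0.3900]
Step 2: x=[7.5271] v=[-0.7625]
Step 3: x=[7.3620] v=[-1.1006]
Step 4: x=[7.1536] v=[-1.3892]
Step 5: x=[6.9113] v=[-1.6153]
Step 6: x=[6.6460] v=[-1.7687]
Step 7: x=[6.3696] v=[-1.8425]
Step 8: x=[6.0946] v=[-1.8334]
Step 9: x=[5.8333] v=[-1.7418]
Step 10: x=[5.5975] v=[-1.5718]
Step 11: x=[5.3978] v=[-1.3311]
Step 12: x=[5.2432] v=[-1.0304]
Step 13: x=[5.1407] v=[-0.6834]
Step 14: x=[5.0949] v=[-0.3056]
Step 15: x=[5.1078] v=[0.0859]
First v>=0 after going negative at step 15, time=2.2500

Answer: 2.2500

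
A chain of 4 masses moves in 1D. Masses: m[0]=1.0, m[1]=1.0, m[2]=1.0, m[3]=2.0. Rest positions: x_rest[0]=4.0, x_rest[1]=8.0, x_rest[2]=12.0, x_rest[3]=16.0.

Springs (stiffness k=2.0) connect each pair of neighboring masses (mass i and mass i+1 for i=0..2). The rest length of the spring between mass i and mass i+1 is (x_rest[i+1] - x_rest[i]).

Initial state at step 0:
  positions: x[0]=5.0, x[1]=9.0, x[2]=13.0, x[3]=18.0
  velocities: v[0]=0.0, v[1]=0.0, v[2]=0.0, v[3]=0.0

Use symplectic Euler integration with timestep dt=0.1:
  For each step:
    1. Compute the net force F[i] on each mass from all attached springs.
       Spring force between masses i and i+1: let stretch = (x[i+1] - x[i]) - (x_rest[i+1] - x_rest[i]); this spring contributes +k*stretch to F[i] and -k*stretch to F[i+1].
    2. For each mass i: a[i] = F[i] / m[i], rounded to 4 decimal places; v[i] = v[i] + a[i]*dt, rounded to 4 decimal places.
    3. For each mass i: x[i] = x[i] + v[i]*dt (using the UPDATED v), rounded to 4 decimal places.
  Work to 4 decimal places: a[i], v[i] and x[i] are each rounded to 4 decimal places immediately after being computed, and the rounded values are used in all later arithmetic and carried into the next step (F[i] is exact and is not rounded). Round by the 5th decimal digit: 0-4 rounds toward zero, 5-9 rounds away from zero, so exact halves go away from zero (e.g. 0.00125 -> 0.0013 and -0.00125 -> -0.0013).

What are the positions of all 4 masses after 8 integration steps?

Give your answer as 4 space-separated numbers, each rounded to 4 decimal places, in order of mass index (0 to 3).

Step 0: x=[5.0000 9.0000 13.0000 18.0000] v=[0.0000 0.0000 0.0000 0.0000]
Step 1: x=[5.0000 9.0000 13.0200 17.9900] v=[0.0000 0.0000 0.2000 -0.1000]
Step 2: x=[5.0000 9.0004 13.0590 17.9703] v=[0.0000 0.0040 0.3900 -0.1970]
Step 3: x=[5.0000 9.0020 13.1151 17.9415] v=[0.0001 0.0156 0.5605 -0.2881]
Step 4: x=[5.0001 9.0058 13.1854 17.9044] v=[0.0005 0.0378 0.7032 -0.3707]
Step 5: x=[5.0003 9.0131 13.2665 17.8601] v=[0.0016 0.0726 0.8111 -0.4426]
Step 6: x=[5.0007 9.0252 13.3544 17.8099] v=[0.0042 0.1207 0.8791 -0.5020]
Step 7: x=[5.0016 9.0434 13.4448 17.7551] v=[0.0091 0.1816 0.9044 -0.5476]
Step 8: x=[5.0034 9.0688 13.5334 17.6972] v=[0.0175 0.2535 0.8862 -0.5786]

Answer: 5.0034 9.0688 13.5334 17.6972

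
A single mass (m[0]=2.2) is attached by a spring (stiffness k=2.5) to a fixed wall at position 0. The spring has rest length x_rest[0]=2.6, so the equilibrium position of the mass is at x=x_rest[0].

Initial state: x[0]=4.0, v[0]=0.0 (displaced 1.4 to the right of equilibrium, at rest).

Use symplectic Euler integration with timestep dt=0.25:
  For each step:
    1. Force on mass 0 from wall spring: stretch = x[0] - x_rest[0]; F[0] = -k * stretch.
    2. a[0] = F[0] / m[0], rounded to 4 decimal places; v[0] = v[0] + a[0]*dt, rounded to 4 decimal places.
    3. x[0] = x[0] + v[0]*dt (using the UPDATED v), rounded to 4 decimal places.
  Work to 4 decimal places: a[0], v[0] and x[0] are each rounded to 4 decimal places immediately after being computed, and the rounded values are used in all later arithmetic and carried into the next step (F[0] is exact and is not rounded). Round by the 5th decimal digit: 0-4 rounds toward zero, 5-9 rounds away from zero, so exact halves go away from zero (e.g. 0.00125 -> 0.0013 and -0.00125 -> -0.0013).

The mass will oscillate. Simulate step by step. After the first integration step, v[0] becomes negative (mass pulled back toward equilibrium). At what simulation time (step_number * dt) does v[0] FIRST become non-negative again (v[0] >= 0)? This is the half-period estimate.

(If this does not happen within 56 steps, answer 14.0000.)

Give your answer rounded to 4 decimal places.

Answer: 3.0000

Derivation:
Step 0: x=[4.0000] v=[0.0000]
Step 1: x=[3.9006] v=[-0.3977]
Step 2: x=[3.7088] v=[-0.7672]
Step 3: x=[3.4383] v=[-1.0822]
Step 4: x=[3.1082] v=[-1.3204]
Step 5: x=[2.7420] v=[-1.4648]
Step 6: x=[2.3657] v=[-1.5052]
Step 7: x=[2.0061] v=[-1.4386]
Step 8: x=[1.6886] v=[-1.2699]
Step 9: x=[1.4359] v=[-1.0110]
Step 10: x=[1.2658] v=[-0.6803]
Step 11: x=[1.1905] v=[-0.3013]
Step 12: x=[1.2153] v=[0.0991]
First v>=0 after going negative at step 12, time=3.0000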